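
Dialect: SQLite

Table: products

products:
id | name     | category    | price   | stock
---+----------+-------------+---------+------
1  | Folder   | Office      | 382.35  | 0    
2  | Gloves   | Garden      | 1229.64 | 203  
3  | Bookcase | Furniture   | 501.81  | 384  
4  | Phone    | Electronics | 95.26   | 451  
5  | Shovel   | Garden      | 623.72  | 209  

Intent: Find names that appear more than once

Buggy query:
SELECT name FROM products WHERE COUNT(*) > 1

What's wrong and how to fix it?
Bug: COUNT(*) is an aggregate and cannot be used in WHERE

Fix: Group first, then use HAVING for the count condition

Corrected query:
SELECT name FROM products GROUP BY name HAVING COUNT(*) > 1

Result:
(no rows)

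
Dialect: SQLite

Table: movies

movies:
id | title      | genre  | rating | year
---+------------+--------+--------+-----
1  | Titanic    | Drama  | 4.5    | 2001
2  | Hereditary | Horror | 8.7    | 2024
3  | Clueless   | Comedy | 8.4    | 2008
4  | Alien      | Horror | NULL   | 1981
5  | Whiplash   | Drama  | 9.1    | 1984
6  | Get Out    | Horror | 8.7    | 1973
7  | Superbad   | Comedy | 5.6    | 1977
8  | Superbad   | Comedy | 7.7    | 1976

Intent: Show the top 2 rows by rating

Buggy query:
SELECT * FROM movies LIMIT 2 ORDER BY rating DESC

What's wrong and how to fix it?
Bug: LIMIT must come after ORDER BY

Fix: Sort with ORDER BY, then apply LIMIT

Corrected query:
SELECT * FROM movies ORDER BY rating DESC LIMIT 2

Result:
id | title      | genre  | rating | year
---+------------+--------+--------+-----
5  | Whiplash   | Drama  | 9.1    | 1984
2  | Hereditary | Horror | 8.7    | 2024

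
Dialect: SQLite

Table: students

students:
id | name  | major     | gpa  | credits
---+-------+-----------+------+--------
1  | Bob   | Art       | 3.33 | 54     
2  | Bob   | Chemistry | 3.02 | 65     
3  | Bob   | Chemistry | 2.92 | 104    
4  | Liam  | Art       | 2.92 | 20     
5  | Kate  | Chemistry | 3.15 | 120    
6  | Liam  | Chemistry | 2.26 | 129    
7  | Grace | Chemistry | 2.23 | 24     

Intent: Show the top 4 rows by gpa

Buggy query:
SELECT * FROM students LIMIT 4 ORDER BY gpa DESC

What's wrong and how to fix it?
Bug: LIMIT must come after ORDER BY

Fix: Swap the clauses: ORDER BY first, then LIMIT

Corrected query:
SELECT * FROM students ORDER BY gpa DESC LIMIT 4

Result:
id | name | major     | gpa  | credits
---+------+-----------+------+--------
1  | Bob  | Art       | 3.33 | 54     
5  | Kate | Chemistry | 3.15 | 120    
2  | Bob  | Chemistry | 3.02 | 65     
3  | Bob  | Chemistry | 2.92 | 104    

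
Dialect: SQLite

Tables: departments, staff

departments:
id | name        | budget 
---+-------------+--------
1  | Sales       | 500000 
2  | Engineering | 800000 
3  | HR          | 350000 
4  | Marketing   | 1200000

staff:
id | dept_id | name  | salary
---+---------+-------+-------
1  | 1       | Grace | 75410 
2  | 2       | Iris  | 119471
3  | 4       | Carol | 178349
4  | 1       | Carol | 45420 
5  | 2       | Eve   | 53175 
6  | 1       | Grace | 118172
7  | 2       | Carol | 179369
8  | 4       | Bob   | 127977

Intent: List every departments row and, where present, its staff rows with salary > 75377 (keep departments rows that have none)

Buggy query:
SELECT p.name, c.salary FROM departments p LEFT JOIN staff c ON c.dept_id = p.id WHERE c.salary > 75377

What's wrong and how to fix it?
Bug: Filtering c.salary in WHERE discards the NULL rows produced by LEFT JOIN, turning it into an inner join

Fix: Move the right-table condition into the ON clause so unmatched parents are kept

Corrected query:
SELECT p.name, c.salary FROM departments p LEFT JOIN staff c ON c.dept_id = p.id AND c.salary > 75377

Result:
name        | salary
------------+-------
Sales       | 75410 
Sales       | 118172
Engineering | 119471
Engineering | 179369
HR          | NULL  
Marketing   | 127977
Marketing   | 178349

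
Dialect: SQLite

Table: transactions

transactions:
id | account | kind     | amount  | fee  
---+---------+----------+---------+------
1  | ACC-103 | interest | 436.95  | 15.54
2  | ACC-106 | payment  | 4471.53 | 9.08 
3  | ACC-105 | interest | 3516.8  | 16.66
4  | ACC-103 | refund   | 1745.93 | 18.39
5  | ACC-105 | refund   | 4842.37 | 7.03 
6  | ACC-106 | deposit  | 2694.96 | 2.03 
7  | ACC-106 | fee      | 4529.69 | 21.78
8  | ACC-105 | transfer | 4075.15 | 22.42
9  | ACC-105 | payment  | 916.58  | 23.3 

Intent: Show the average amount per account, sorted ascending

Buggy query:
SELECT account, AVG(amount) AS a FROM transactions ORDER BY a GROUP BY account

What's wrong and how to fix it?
Bug: ORDER BY appears before GROUP BY; SQL clause order requires GROUP BY first

Fix: Move ORDER BY to the end, after GROUP BY

Corrected query:
SELECT account, AVG(amount) AS a FROM transactions GROUP BY account ORDER BY a

Result:
account | a          
--------+------------
ACC-103 | 1091.44    
ACC-105 | 3337.725   
ACC-106 | 3898.726667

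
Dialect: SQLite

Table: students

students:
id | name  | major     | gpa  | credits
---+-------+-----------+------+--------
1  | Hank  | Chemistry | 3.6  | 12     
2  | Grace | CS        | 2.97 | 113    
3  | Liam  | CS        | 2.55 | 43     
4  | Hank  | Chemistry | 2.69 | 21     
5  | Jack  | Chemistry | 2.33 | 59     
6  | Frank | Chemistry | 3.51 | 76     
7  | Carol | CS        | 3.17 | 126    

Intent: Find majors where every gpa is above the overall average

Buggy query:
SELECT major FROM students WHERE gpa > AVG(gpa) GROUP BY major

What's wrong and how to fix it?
Bug: WHERE evaluates per row before aggregation, so AVG() is unavailable

Fix: Use a subquery for AVG and a HAVING MIN(...) filter so the condition holds for every row in the group

Corrected query:
SELECT major FROM students GROUP BY major HAVING MIN(gpa) > (SELECT AVG(gpa) FROM students)

Result:
(no rows)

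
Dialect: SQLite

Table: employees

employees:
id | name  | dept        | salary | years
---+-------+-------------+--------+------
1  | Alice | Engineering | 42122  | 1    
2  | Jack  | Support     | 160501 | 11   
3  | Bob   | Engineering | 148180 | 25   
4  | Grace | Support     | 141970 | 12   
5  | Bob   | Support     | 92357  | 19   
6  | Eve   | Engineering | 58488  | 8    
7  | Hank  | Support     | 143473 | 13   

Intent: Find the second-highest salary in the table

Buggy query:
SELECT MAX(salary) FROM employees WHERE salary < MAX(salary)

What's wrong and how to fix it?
Bug: The inner MAX is an aggregate inside WHERE, which is not allowed

Fix: Compute the overall MAX in a subquery, then take MAX of rows below it

Corrected query:
SELECT MAX(salary) FROM employees WHERE salary < (SELECT MAX(salary) FROM employees)

Result:
MAX(salary)
-----------
148180     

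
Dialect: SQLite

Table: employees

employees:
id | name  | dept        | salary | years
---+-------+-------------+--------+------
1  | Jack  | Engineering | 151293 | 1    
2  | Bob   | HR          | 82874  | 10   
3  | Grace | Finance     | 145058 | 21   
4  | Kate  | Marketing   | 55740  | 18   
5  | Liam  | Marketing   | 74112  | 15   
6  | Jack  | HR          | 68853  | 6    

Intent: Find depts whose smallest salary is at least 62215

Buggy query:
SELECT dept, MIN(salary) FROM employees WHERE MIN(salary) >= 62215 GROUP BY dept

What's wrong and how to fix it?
Bug: Aggregates like MIN are computed per group after WHERE runs

Fix: Replace WHERE with HAVING after the GROUP BY

Corrected query:
SELECT dept, MIN(salary) FROM employees GROUP BY dept HAVING MIN(salary) >= 62215

Result:
dept        | MIN(salary)
------------+------------
Engineering | 151293     
Finance     | 145058     
HR          | 68853      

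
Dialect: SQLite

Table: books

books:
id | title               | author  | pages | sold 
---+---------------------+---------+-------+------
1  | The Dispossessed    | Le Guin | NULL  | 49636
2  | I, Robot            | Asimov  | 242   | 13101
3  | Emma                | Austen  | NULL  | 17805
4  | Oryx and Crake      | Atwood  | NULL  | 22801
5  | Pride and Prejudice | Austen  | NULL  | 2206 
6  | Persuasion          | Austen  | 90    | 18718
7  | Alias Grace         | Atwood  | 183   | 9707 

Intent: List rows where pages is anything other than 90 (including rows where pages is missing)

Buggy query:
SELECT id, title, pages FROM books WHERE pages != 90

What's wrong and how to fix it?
Bug: Inequality against NULL is unknown, not true; rows with NULL are dropped

Fix: Add an explicit OR pages IS NULL to include the missing-value rows

Corrected query:
SELECT id, title, pages FROM books WHERE pages != 90 OR pages IS NULL

Result:
id | title               | pages
---+---------------------+------
1  | The Dispossessed    | NULL 
2  | I, Robot            | 242  
3  | Emma                | NULL 
4  | Oryx and Crake      | NULL 
5  | Pride and Prejudice | NULL 
7  | Alias Grace         | 183  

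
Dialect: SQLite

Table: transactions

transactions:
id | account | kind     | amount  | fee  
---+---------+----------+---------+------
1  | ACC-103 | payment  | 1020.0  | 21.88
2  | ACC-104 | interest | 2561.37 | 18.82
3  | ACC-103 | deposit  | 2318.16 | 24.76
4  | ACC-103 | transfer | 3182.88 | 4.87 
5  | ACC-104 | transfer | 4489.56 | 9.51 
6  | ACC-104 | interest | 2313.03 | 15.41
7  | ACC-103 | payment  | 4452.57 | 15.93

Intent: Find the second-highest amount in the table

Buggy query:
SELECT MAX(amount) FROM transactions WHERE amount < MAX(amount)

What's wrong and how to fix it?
Bug: MAX(amount) on the right of the comparison is an aggregate-in-WHERE error

Fix: Compute the overall MAX in a subquery, then take MAX of rows below it

Corrected query:
SELECT MAX(amount) FROM transactions WHERE amount < (SELECT MAX(amount) FROM transactions)

Result:
MAX(amount)
-----------
4452.57    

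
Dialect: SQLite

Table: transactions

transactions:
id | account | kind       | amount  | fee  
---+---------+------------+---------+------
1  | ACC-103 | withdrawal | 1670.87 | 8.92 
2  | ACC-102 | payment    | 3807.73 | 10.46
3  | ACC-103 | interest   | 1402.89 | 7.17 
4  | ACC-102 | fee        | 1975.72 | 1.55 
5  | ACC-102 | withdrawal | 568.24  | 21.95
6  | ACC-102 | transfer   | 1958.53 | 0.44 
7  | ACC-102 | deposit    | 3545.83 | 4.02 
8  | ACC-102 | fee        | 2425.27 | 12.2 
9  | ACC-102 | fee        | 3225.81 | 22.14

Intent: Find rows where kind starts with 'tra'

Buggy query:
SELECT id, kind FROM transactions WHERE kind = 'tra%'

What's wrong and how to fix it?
Bug: '=' compares the literal string including the % character; pattern matching needs LIKE

Fix: Replace '=' with LIKE so 'tra%' is treated as a pattern

Corrected query:
SELECT id, kind FROM transactions WHERE kind LIKE 'tra%'

Result:
id | kind    
---+---------
6  | transfer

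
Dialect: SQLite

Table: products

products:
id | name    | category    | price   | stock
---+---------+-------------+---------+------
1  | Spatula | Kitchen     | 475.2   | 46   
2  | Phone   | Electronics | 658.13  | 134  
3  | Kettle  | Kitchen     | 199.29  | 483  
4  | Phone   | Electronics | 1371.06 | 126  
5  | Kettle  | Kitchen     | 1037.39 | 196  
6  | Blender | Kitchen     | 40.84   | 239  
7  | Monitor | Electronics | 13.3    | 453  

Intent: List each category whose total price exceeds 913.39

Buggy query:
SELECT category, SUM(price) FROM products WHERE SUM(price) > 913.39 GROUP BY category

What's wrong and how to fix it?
Bug: SUM(price) is an aggregate, but WHERE filters rows before aggregation

Fix: Move the aggregate condition to a HAVING clause

Corrected query:
SELECT category, SUM(price) FROM products GROUP BY category HAVING SUM(price) > 913.39

Result:
category    | SUM(price)
------------+-----------
Electronics | 2042.49   
Kitchen     | 1752.72   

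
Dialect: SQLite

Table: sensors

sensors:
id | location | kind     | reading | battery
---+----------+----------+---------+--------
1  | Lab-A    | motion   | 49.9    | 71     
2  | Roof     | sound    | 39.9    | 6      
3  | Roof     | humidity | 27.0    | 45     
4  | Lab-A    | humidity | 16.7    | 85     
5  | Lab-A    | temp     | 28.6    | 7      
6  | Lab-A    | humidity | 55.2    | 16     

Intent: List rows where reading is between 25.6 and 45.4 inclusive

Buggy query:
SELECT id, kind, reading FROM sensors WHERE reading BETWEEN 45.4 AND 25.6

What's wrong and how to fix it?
Bug: BETWEEN expects the lower bound first; with 45.4 AND 25.6 the range is empty

Fix: Swap the bounds so the smaller value comes first

Corrected query:
SELECT id, kind, reading FROM sensors WHERE reading BETWEEN 25.6 AND 45.4

Result:
id | kind     | reading
---+----------+--------
2  | sound    | 39.9   
3  | humidity | 27     
5  | temp     | 28.6   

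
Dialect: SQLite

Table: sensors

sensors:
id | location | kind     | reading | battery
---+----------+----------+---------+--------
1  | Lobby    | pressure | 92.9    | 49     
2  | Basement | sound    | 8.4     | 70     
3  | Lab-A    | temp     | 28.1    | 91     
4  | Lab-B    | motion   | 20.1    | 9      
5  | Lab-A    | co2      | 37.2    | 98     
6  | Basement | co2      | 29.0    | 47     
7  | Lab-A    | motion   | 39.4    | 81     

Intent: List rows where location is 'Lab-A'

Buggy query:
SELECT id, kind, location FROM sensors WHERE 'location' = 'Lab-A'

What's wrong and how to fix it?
Bug: Single quotes denote string literals in SQL; the column name is being compared as a constant string

Fix: Remove the quotes around the column name (or use double quotes for an identifier)

Corrected query:
SELECT id, kind, location FROM sensors WHERE location = 'Lab-A'

Result:
id | kind   | location
---+--------+---------
3  | temp   | Lab-A   
5  | co2    | Lab-A   
7  | motion | Lab-A   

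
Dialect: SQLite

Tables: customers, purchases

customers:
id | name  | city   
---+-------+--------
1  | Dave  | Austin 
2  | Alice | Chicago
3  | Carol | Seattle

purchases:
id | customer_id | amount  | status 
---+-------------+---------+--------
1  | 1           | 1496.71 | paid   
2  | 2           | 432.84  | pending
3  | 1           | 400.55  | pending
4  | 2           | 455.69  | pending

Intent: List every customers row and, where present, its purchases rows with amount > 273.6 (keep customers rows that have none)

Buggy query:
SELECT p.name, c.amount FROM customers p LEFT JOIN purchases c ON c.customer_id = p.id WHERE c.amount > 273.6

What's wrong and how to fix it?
Bug: Filtering c.amount in WHERE discards the NULL rows produced by LEFT JOIN, turning it into an inner join

Fix: Put 'c.amount > 273.6' in the JOIN's ON clause instead of WHERE

Corrected query:
SELECT p.name, c.amount FROM customers p LEFT JOIN purchases c ON c.customer_id = p.id AND c.amount > 273.6

Result:
name  | amount 
------+--------
Dave  | 400.55 
Dave  | 1496.71
Alice | 432.84 
Alice | 455.69 
Carol | NULL   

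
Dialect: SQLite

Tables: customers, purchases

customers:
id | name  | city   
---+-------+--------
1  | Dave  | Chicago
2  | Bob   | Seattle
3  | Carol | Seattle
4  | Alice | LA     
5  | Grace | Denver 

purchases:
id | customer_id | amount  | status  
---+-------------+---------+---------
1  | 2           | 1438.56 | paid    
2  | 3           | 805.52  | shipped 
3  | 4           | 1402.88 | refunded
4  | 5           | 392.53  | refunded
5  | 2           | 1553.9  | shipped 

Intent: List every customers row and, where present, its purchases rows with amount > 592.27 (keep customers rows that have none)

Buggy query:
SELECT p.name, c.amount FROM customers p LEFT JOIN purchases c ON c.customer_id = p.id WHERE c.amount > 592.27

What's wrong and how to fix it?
Bug: A WHERE condition on the right-hand table after LEFT JOIN drops unmatched parents

Fix: Put 'c.amount > 592.27' in the JOIN's ON clause instead of WHERE

Corrected query:
SELECT p.name, c.amount FROM customers p LEFT JOIN purchases c ON c.customer_id = p.id AND c.amount > 592.27

Result:
name  | amount 
------+--------
Dave  | NULL   
Bob   | 1438.56
Bob   | 1553.9 
Carol | 805.52 
Alice | 1402.88
Grace | NULL   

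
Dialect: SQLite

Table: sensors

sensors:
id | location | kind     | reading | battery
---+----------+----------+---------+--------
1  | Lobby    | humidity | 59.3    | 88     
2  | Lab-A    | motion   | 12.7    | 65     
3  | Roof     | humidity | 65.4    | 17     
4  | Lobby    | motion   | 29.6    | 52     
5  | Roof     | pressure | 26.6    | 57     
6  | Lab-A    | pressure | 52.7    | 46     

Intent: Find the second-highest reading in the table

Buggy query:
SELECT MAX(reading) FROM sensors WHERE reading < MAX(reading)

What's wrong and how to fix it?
Bug: MAX(reading) on the right of the comparison is an aggregate-in-WHERE error

Fix: Put the inner MAX in a scalar subquery

Corrected query:
SELECT MAX(reading) FROM sensors WHERE reading < (SELECT MAX(reading) FROM sensors)

Result:
MAX(reading)
------------
59.3        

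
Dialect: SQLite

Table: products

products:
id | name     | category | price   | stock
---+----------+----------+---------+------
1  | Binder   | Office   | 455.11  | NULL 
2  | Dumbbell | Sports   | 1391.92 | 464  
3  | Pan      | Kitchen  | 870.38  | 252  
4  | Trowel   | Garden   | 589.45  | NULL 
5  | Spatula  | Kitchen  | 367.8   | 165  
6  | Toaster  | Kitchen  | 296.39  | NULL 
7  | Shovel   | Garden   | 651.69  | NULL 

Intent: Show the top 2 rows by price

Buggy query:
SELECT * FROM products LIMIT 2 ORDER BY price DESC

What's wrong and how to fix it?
Bug: ORDER BY cannot follow LIMIT; LIMIT is the final clause

Fix: Swap the clauses: ORDER BY first, then LIMIT

Corrected query:
SELECT * FROM products ORDER BY price DESC LIMIT 2

Result:
id | name     | category | price   | stock
---+----------+----------+---------+------
2  | Dumbbell | Sports   | 1391.92 | 464  
3  | Pan      | Kitchen  | 870.38  | 252  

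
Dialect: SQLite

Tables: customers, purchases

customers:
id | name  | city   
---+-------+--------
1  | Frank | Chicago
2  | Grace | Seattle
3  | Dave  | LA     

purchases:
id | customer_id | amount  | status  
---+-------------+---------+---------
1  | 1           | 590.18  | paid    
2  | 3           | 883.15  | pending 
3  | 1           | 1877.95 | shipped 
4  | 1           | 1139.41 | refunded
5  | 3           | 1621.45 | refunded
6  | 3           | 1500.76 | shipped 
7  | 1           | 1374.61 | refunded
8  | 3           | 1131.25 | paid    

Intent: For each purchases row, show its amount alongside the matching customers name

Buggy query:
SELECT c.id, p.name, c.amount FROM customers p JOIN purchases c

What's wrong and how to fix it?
Bug: JOIN with no ON clause produces a cartesian product; every purchases row pairs with every customers row

Fix: Add ON c.customer_id = p.id to the JOIN

Corrected query:
SELECT c.id, p.name, c.amount FROM customers p JOIN purchases c ON c.customer_id = p.id

Result:
id | name  | amount 
---+-------+--------
1  | Frank | 590.18 
2  | Dave  | 883.15 
3  | Frank | 1877.95
4  | Frank | 1139.41
5  | Dave  | 1621.45
6  | Dave  | 1500.76
7  | Frank | 1374.61
8  | Dave  | 1131.25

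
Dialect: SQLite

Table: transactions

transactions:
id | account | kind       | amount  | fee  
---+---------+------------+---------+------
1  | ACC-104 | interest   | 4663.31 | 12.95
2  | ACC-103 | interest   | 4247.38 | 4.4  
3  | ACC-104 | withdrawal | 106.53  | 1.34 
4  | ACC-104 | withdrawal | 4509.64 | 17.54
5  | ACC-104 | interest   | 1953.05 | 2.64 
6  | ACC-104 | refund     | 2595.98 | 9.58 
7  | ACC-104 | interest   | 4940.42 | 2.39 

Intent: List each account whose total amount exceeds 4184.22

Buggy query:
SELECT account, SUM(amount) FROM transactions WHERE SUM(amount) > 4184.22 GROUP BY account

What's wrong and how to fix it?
Bug: WHERE runs before GROUP BY, so aggregates aren't available there

Fix: Use HAVING (which filters groups after aggregation) instead of WHERE

Corrected query:
SELECT account, SUM(amount) FROM transactions GROUP BY account HAVING SUM(amount) > 4184.22

Result:
account | SUM(amount)
--------+------------
ACC-103 | 4247.38    
ACC-104 | 18768.93   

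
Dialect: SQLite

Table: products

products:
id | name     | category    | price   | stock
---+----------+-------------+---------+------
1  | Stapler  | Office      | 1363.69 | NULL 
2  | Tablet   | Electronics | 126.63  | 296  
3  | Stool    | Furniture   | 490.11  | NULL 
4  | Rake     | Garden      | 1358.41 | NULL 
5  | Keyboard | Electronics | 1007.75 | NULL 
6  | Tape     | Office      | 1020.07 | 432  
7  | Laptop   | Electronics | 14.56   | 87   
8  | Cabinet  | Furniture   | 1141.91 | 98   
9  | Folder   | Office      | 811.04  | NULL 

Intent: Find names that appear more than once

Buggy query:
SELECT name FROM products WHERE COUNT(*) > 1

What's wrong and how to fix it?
Bug: WHERE can't reference COUNT(*); aggregates are computed after WHERE

Fix: Group first, then use HAVING for the count condition

Corrected query:
SELECT name FROM products GROUP BY name HAVING COUNT(*) > 1

Result:
(no rows)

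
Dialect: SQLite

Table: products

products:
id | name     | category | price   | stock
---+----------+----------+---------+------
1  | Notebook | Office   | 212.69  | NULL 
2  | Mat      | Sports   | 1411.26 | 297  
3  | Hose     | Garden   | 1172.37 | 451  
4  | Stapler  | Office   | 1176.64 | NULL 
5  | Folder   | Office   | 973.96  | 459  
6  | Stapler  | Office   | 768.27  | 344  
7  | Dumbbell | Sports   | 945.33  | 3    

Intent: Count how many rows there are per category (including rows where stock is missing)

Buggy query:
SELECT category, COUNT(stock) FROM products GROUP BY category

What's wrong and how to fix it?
Bug: COUNT(stock) skips NULLs, so groups with missing stock are undercounted

Fix: Replace COUNT(stock) with COUNT(*)

Corrected query:
SELECT category, COUNT(*) FROM products GROUP BY category

Result:
category | COUNT(*)
---------+---------
Garden   | 1       
Office   | 4       
Sports   | 2       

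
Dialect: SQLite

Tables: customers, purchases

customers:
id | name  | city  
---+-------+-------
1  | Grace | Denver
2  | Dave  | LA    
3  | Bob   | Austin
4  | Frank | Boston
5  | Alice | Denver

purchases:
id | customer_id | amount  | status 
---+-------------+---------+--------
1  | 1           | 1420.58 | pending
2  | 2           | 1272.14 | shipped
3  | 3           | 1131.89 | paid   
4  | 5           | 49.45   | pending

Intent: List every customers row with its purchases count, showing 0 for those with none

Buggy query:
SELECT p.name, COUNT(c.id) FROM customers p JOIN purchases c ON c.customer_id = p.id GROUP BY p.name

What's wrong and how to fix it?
Bug: An inner join excludes parents with zero children

Fix: Switch to LEFT JOIN to retain unmatched parent rows

Corrected query:
SELECT p.name, COUNT(c.id) FROM customers p LEFT JOIN purchases c ON c.customer_id = p.id GROUP BY p.name

Result:
name  | COUNT(c.id)
------+------------
Alice | 1          
Bob   | 1          
Dave  | 1          
Frank | 0          
Grace | 1          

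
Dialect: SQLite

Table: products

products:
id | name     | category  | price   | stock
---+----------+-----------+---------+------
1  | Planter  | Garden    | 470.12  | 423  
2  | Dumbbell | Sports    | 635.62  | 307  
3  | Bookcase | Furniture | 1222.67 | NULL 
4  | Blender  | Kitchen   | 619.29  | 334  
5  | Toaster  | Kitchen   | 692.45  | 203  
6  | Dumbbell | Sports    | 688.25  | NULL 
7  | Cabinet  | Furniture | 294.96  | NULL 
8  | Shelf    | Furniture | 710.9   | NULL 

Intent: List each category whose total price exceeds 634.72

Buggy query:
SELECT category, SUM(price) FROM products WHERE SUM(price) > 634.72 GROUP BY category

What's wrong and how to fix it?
Bug: Aggregate functions cannot appear in a WHERE clause

Fix: Use HAVING (which filters groups after aggregation) instead of WHERE

Corrected query:
SELECT category, SUM(price) FROM products GROUP BY category HAVING SUM(price) > 634.72

Result:
category  | SUM(price)
----------+-----------
Furniture | 2228.53   
Kitchen   | 1311.74   
Sports    | 1323.87   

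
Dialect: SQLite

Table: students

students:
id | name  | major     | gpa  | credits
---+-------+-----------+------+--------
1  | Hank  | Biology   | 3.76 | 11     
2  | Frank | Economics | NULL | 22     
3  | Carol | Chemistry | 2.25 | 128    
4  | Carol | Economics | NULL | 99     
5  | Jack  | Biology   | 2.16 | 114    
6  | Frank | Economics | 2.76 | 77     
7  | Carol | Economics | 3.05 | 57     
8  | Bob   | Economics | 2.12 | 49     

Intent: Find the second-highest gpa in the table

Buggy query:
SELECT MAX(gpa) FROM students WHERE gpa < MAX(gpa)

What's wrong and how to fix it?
Bug: MAX(gpa) on the right of the comparison is an aggregate-in-WHERE error

Fix: Compute the overall MAX in a subquery, then take MAX of rows below it

Corrected query:
SELECT MAX(gpa) FROM students WHERE gpa < (SELECT MAX(gpa) FROM students)

Result:
MAX(gpa)
--------
3.05    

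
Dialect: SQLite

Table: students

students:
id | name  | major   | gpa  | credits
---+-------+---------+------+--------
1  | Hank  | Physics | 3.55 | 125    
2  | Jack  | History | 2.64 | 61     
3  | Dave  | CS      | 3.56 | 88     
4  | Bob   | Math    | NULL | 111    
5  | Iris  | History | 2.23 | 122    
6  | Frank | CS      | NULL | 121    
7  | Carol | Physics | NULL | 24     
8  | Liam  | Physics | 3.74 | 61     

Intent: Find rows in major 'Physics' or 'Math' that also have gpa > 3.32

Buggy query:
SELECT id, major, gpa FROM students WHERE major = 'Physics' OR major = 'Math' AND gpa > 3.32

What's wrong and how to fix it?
Bug: AND binds tighter than OR, so this parses as major = 'Physics' OR (major = 'Math' AND gpa > 3.32)

Fix: Group the OR with parentheses (or use IN), then AND the threshold

Corrected query:
SELECT id, major, gpa FROM students WHERE (major = 'Physics' OR major = 'Math') AND gpa > 3.32

Result:
id | major   | gpa 
---+---------+-----
1  | Physics | 3.55
8  | Physics | 3.74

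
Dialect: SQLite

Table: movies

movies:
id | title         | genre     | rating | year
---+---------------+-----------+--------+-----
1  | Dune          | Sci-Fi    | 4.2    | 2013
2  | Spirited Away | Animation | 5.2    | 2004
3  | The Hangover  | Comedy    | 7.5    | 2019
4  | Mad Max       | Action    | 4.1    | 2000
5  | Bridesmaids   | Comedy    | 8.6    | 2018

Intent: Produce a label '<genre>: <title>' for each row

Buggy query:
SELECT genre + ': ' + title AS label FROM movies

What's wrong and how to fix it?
Bug: '+' is numeric addition; on text columns SQLite converts them to 0 instead of concatenating

Fix: Use the || operator for string concatenation

Corrected query:
SELECT genre || ': ' || title AS label FROM movies

Result:
label                   
------------------------
Sci-Fi: Dune            
Animation: Spirited Away
Comedy: The Hangover    
Action: Mad Max         
Comedy: Bridesmaids     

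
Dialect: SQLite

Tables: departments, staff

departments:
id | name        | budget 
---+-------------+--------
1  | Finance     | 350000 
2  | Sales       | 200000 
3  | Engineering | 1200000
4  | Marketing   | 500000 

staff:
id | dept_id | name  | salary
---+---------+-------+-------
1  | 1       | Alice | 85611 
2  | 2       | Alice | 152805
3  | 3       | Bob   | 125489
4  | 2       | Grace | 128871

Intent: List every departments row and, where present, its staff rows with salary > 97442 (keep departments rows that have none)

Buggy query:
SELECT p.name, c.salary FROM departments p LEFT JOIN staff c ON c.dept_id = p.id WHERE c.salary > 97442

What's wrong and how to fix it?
Bug: Filtering c.salary in WHERE discards the NULL rows produced by LEFT JOIN, turning it into an inner join

Fix: Put 'c.salary > 97442' in the JOIN's ON clause instead of WHERE

Corrected query:
SELECT p.name, c.salary FROM departments p LEFT JOIN staff c ON c.dept_id = p.id AND c.salary > 97442

Result:
name        | salary
------------+-------
Finance     | NULL  
Sales       | 128871
Sales       | 152805
Engineering | 125489
Marketing   | NULL  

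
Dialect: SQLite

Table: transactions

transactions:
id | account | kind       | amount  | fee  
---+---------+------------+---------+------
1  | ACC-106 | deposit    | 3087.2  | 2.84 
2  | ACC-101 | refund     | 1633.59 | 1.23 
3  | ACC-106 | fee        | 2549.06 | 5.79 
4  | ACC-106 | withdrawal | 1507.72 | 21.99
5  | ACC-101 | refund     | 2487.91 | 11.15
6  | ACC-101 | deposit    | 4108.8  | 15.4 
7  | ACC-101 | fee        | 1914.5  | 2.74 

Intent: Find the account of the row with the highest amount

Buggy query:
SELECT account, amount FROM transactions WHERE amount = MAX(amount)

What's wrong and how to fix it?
Bug: MAX(amount) is an aggregate and cannot be used directly in WHERE

Fix: Use a subquery: WHERE amount = (SELECT MAX(amount) FROM transactions)

Corrected query:
SELECT account, amount FROM transactions WHERE amount = (SELECT MAX(amount) FROM transactions)

Result:
account | amount
--------+-------
ACC-101 | 4108.8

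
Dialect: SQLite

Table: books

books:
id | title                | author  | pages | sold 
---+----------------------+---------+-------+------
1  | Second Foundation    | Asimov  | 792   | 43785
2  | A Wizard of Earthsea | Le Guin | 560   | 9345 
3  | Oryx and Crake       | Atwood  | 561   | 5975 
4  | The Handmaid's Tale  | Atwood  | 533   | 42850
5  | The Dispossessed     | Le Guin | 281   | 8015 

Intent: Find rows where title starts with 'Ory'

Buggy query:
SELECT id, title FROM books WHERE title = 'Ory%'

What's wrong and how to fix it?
Bug: Wildcards only work with LIKE; '=' treats '%' as a literal character

Fix: Replace '=' with LIKE so 'Ory%' is treated as a pattern

Corrected query:
SELECT id, title FROM books WHERE title LIKE 'Ory%'

Result:
id | title         
---+---------------
3  | Oryx and Crake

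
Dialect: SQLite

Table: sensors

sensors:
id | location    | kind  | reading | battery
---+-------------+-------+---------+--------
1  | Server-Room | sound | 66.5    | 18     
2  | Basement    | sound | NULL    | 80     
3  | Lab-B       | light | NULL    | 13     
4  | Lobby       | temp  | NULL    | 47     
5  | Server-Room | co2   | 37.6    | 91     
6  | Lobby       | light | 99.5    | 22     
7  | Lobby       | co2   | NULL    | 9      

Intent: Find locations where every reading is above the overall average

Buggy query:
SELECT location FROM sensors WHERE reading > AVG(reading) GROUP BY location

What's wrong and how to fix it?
Bug: WHERE evaluates per row before aggregation, so AVG() is unavailable

Fix: Use a subquery for AVG and a HAVING MIN(...) filter so the condition holds for every row in the group

Corrected query:
SELECT location FROM sensors GROUP BY location HAVING MIN(reading) > (SELECT AVG(reading) FROM sensors)

Result:
location
--------
Lobby   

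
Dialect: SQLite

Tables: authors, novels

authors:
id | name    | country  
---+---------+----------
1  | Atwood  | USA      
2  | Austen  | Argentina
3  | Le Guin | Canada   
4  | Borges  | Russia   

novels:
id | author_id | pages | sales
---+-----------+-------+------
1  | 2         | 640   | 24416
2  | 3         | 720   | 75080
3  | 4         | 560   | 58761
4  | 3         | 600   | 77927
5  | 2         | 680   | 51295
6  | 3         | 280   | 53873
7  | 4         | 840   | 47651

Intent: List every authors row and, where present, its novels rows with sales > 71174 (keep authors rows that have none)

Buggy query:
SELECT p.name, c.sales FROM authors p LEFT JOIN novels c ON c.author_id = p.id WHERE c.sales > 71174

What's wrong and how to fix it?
Bug: A WHERE condition on the right-hand table after LEFT JOIN drops unmatched parents

Fix: Move the right-table condition into the ON clause so unmatched parents are kept

Corrected query:
SELECT p.name, c.sales FROM authors p LEFT JOIN novels c ON c.author_id = p.id AND c.sales > 71174

Result:
name    | sales
--------+------
Atwood  | NULL 
Austen  | NULL 
Le Guin | 75080
Le Guin | 77927
Borges  | NULL 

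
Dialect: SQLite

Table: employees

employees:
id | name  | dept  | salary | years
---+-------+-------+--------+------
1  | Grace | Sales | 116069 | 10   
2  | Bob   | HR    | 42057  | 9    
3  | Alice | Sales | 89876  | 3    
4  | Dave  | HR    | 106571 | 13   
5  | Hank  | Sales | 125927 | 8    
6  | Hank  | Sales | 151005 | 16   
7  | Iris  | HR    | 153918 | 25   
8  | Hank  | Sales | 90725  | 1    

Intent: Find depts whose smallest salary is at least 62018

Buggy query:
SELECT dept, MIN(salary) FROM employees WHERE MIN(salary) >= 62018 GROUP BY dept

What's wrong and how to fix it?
Bug: Aggregates like MIN are computed per group after WHERE runs

Fix: Use HAVING for the per-group MIN condition

Corrected query:
SELECT dept, MIN(salary) FROM employees GROUP BY dept HAVING MIN(salary) >= 62018

Result:
dept  | MIN(salary)
------+------------
Sales | 89876      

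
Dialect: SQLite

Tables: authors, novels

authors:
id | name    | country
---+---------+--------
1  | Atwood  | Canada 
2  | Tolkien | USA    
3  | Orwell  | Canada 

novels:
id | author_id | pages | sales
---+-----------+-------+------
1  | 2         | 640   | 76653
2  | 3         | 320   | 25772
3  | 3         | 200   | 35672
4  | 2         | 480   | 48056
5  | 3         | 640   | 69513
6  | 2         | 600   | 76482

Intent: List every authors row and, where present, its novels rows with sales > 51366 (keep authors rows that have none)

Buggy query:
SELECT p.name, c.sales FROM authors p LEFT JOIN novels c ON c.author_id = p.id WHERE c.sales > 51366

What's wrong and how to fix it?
Bug: Filtering c.sales in WHERE discards the NULL rows produced by LEFT JOIN, turning it into an inner join

Fix: Move the right-table condition into the ON clause so unmatched parents are kept

Corrected query:
SELECT p.name, c.sales FROM authors p LEFT JOIN novels c ON c.author_id = p.id AND c.sales > 51366

Result:
name    | sales
--------+------
Atwood  | NULL 
Tolkien | 76482
Tolkien | 76653
Orwell  | 69513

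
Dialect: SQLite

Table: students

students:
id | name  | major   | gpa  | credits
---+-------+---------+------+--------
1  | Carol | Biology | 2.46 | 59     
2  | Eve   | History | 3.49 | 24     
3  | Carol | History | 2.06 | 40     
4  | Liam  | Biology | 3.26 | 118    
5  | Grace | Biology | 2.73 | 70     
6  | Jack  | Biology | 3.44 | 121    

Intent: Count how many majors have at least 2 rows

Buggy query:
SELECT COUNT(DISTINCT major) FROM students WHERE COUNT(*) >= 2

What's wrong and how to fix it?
Bug: COUNT(*) cannot appear in WHERE; the per-group count doesn't exist yet

Fix: Use a subquery that GROUPs and filters with HAVING, then count its rows

Corrected query:
SELECT COUNT(*) FROM (SELECT major FROM students GROUP BY major HAVING COUNT(*) >= 2)

Result:
COUNT(*)
--------
2       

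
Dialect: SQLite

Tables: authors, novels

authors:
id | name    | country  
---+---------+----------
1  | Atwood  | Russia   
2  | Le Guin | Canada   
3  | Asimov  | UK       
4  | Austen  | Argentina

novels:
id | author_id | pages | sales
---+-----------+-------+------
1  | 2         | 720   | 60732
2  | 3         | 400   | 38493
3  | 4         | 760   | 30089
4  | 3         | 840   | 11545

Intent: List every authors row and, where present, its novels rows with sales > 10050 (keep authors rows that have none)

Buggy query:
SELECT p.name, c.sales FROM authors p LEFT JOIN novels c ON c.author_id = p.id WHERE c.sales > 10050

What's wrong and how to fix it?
Bug: Filtering c.sales in WHERE discards the NULL rows produced by LEFT JOIN, turning it into an inner join

Fix: Move the right-table condition into the ON clause so unmatched parents are kept

Corrected query:
SELECT p.name, c.sales FROM authors p LEFT JOIN novels c ON c.author_id = p.id AND c.sales > 10050

Result:
name    | sales
--------+------
Atwood  | NULL 
Le Guin | 60732
Asimov  | 11545
Asimov  | 38493
Austen  | 30089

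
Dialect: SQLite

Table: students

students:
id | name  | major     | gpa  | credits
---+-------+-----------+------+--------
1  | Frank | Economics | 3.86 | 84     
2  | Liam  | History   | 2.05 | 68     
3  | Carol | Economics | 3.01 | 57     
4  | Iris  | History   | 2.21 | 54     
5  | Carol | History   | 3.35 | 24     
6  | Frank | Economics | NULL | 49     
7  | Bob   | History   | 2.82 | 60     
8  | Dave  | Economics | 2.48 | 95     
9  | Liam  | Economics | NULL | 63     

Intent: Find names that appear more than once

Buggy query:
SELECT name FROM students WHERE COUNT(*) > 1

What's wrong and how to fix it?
Bug: COUNT(*) is an aggregate and cannot be used in WHERE

Fix: Group first, then use HAVING for the count condition

Corrected query:
SELECT name FROM students GROUP BY name HAVING COUNT(*) > 1

Result:
name 
-----
Carol
Frank
Liam 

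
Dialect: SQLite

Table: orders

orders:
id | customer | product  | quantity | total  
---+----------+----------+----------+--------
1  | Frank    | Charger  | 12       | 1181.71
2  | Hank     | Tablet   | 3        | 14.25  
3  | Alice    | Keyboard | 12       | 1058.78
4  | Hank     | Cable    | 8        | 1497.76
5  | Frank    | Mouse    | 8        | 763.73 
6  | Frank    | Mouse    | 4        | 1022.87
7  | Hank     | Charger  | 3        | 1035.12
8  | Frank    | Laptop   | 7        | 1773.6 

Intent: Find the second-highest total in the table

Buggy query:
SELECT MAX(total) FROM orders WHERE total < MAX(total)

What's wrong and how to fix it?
Bug: The inner MAX is an aggregate inside WHERE, which is not allowed

Fix: Compute the overall MAX in a subquery, then take MAX of rows below it

Corrected query:
SELECT MAX(total) FROM orders WHERE total < (SELECT MAX(total) FROM orders)

Result:
MAX(total)
----------
1497.76   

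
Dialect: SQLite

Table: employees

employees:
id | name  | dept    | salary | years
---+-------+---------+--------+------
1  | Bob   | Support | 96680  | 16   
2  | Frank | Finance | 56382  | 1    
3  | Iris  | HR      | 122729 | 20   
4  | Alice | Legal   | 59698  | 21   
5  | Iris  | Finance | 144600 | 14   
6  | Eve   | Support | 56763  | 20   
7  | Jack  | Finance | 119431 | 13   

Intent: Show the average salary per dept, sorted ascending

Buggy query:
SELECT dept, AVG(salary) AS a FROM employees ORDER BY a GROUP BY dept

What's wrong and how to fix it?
Bug: GROUP BY must precede ORDER BY

Fix: Reorder: SELECT … FROM … GROUP BY … ORDER BY …

Corrected query:
SELECT dept, AVG(salary) AS a FROM employees GROUP BY dept ORDER BY a

Result:
dept    | a            
--------+--------------
Legal   | 59698        
Support | 76721.5      
Finance | 106804.333333
HR      | 122729       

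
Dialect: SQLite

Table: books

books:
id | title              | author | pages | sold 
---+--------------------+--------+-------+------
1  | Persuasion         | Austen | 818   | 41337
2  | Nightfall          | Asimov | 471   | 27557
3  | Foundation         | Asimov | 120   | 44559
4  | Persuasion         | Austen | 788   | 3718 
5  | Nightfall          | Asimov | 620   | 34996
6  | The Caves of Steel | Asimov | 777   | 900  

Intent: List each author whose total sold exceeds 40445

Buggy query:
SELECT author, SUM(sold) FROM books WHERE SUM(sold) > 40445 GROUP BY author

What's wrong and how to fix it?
Bug: SUM(sold) is an aggregate, but WHERE filters rows before aggregation

Fix: Use HAVING (which filters groups after aggregation) instead of WHERE

Corrected query:
SELECT author, SUM(sold) FROM books GROUP BY author HAVING SUM(sold) > 40445

Result:
author | SUM(sold)
-------+----------
Asimov | 108012   
Austen | 45055    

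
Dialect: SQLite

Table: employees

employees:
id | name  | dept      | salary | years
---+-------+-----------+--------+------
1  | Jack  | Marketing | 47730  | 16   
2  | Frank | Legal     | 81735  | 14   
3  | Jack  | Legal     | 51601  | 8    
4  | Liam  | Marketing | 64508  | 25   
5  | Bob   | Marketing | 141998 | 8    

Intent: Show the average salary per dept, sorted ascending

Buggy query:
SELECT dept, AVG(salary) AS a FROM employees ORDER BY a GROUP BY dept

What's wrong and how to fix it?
Bug: GROUP BY must precede ORDER BY

Fix: Move ORDER BY to the end, after GROUP BY

Corrected query:
SELECT dept, AVG(salary) AS a FROM employees GROUP BY dept ORDER BY a

Result:
dept      | a           
----------+-------------
Legal     | 66668       
Marketing | 84745.333333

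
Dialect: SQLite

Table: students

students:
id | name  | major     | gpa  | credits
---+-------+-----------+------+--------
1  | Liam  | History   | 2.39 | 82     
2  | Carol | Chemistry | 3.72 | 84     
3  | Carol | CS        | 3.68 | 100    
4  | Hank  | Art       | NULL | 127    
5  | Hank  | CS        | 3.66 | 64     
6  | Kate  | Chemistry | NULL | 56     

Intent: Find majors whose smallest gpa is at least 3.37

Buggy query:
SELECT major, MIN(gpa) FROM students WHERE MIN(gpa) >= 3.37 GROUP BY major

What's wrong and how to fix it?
Bug: Aggregates like MIN are computed per group after WHERE runs

Fix: Replace WHERE with HAVING after the GROUP BY

Corrected query:
SELECT major, MIN(gpa) FROM students GROUP BY major HAVING MIN(gpa) >= 3.37

Result:
major     | MIN(gpa)
----------+---------
CS        | 3.66    
Chemistry | 3.72    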